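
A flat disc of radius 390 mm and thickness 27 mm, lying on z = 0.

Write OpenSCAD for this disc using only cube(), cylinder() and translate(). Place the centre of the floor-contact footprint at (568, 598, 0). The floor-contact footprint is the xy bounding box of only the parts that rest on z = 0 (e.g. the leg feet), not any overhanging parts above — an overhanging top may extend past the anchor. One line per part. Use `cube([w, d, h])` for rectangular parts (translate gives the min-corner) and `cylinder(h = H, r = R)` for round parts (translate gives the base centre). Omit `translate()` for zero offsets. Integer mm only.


translate([568, 598, 0]) cylinder(h = 27, r = 390);


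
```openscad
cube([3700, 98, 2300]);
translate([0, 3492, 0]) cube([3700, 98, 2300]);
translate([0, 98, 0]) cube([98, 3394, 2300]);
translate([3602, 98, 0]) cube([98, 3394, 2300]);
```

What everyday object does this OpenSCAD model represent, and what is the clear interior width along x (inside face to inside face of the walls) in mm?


A house (or room) frame. The interior width is 3504 mm.

Four 2300 mm walls enclosing a rectangle with no floor or roof — a room or house frame. Outside width is 3700 mm and wall thickness is 98 mm, so the interior width is 3700 − 2 × 98 = 3504 mm.


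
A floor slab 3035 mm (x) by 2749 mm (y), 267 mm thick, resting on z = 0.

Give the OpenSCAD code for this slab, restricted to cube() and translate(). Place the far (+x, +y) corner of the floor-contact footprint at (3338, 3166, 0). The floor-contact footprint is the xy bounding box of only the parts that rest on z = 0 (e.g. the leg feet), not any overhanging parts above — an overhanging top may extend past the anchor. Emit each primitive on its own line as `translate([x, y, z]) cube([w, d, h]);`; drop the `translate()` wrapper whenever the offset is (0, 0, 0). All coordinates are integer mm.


translate([303, 417, 0]) cube([3035, 2749, 267]);


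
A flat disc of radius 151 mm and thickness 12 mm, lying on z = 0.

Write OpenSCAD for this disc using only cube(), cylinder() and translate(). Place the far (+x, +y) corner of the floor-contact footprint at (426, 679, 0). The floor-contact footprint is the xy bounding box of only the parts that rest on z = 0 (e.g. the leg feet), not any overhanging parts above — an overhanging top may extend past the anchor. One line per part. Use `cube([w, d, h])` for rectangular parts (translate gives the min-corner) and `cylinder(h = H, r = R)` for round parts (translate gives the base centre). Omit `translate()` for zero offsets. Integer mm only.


translate([275, 528, 0]) cylinder(h = 12, r = 151);


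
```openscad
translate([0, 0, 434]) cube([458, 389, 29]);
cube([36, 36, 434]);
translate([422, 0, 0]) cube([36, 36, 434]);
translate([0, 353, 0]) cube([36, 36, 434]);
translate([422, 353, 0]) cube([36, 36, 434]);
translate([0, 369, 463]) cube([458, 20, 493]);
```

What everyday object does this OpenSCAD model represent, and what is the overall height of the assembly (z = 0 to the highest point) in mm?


A chair. The overall height is 956 mm.

A slab on four corner posts with a tall panel at the back — a chair. The seat slab sits at z = 434 with thickness 29, and the 493 mm backrest starts at the seat top, so the overall height is 434 + 29 + 493 = 956 mm.


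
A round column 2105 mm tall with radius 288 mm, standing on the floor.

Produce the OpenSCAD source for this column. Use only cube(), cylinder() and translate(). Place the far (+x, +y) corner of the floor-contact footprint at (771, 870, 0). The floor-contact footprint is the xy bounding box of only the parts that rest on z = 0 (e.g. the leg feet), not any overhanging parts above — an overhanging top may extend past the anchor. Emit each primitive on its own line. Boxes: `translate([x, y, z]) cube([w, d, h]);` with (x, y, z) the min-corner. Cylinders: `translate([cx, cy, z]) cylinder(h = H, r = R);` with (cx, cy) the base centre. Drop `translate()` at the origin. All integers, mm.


translate([483, 582, 0]) cylinder(h = 2105, r = 288);


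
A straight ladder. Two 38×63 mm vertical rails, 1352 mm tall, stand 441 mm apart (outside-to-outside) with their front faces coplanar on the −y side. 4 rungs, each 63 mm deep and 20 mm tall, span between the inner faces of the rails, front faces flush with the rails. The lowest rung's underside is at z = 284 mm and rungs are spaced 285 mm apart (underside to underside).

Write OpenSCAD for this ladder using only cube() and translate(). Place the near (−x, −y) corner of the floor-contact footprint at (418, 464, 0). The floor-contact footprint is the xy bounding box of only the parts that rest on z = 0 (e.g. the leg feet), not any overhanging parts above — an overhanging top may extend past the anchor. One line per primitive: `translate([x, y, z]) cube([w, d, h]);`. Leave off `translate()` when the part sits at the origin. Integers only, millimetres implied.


translate([418, 464, 0]) cube([38, 63, 1352]);
translate([821, 464, 0]) cube([38, 63, 1352]);
translate([456, 464, 284]) cube([365, 63, 20]);
translate([456, 464, 569]) cube([365, 63, 20]);
translate([456, 464, 854]) cube([365, 63, 20]);
translate([456, 464, 1139]) cube([365, 63, 20]);


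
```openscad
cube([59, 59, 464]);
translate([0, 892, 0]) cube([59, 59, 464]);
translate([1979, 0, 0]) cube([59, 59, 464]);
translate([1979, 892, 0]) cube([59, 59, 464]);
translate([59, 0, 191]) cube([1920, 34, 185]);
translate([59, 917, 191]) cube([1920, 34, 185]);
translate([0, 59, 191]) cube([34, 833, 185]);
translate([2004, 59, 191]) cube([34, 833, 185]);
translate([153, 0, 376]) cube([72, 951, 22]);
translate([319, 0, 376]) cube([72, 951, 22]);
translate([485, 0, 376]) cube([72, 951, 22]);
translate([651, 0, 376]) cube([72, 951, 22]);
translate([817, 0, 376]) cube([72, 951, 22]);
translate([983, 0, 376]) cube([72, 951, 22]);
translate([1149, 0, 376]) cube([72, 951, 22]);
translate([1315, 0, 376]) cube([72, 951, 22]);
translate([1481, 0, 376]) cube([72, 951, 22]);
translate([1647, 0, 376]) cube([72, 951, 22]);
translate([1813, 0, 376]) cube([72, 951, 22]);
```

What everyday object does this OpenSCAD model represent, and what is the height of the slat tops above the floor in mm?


A bed frame. The slat-top height is 398 mm.

Four posts, four rails, and a row of slats — a bed frame. Slats sit on the rails at z = 191 + 185 = 376; with slat thickness 22, the top is 398 mm.


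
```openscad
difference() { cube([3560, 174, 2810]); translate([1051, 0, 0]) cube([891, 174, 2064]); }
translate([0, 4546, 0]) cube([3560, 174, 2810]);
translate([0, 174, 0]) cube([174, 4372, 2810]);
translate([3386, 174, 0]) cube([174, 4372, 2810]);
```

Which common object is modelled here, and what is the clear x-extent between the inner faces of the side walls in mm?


A single room. The interior width is 3212 mm.

Four walls enclosing a rectangle with a door in the front wall — a room. Outside width 3560 minus two 174 mm walls gives 3212 mm.


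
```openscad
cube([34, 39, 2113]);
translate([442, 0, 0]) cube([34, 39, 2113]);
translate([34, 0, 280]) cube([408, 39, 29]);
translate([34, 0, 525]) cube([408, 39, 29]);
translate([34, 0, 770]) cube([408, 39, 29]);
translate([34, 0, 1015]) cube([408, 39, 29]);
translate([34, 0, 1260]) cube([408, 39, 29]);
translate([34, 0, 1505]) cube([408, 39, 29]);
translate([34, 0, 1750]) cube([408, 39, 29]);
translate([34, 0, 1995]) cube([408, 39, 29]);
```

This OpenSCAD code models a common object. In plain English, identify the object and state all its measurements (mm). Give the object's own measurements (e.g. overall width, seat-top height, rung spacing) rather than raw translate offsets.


A straight ladder. Two 34×39 mm vertical rails, 2113 mm tall, stand 476 mm apart (outside-to-outside) with their front faces coplanar on the −y side. 8 rungs, each 39 mm deep and 29 mm tall, span between the inner faces of the rails, front faces flush with the rails. The lowest rung's underside is at z = 280 mm and rungs are spaced 245 mm apart (underside to underside).


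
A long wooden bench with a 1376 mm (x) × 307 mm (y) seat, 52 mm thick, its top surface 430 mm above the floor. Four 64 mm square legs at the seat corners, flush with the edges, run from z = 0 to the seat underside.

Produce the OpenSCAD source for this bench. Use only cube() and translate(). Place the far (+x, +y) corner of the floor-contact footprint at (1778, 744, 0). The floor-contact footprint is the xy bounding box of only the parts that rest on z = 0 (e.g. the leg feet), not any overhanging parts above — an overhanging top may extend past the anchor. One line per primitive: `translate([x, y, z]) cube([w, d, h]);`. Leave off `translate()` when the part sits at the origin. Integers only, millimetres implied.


translate([402, 437, 378]) cube([1376, 307, 52]);
translate([402, 437, 0]) cube([64, 64, 378]);
translate([402, 680, 0]) cube([64, 64, 378]);
translate([1714, 437, 0]) cube([64, 64, 378]);
translate([1714, 680, 0]) cube([64, 64, 378]);


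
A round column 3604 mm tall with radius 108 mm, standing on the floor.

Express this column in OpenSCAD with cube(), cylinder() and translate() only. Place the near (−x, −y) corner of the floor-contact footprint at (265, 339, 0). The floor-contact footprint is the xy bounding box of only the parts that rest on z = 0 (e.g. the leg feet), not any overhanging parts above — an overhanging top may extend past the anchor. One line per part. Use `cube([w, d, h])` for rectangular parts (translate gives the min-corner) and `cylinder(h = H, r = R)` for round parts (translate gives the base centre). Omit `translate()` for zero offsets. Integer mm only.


translate([373, 447, 0]) cylinder(h = 3604, r = 108);


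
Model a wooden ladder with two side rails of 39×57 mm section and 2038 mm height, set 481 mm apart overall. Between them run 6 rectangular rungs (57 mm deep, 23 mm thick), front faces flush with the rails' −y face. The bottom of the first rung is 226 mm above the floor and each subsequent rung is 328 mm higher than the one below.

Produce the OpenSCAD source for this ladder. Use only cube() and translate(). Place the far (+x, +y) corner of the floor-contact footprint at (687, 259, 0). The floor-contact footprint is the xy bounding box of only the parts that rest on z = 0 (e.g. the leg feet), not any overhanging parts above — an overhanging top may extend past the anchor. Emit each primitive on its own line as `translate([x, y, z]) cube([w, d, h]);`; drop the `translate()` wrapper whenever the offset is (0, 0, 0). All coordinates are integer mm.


translate([206, 202, 0]) cube([39, 57, 2038]);
translate([648, 202, 0]) cube([39, 57, 2038]);
translate([245, 202, 226]) cube([403, 57, 23]);
translate([245, 202, 554]) cube([403, 57, 23]);
translate([245, 202, 882]) cube([403, 57, 23]);
translate([245, 202, 1210]) cube([403, 57, 23]);
translate([245, 202, 1538]) cube([403, 57, 23]);
translate([245, 202, 1866]) cube([403, 57, 23]);


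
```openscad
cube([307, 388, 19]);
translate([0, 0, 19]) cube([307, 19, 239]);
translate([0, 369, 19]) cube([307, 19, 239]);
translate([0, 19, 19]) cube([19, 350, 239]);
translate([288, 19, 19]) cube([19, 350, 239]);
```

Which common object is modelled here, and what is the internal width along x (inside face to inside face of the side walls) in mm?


An open box. The internal width is 269 mm.

A 307×388 base slab with four walls standing on it — an open box. The base is 307 mm wide and the walls are 19 mm thick, so the internal width is 307 − 2 × 19 = 269 mm.


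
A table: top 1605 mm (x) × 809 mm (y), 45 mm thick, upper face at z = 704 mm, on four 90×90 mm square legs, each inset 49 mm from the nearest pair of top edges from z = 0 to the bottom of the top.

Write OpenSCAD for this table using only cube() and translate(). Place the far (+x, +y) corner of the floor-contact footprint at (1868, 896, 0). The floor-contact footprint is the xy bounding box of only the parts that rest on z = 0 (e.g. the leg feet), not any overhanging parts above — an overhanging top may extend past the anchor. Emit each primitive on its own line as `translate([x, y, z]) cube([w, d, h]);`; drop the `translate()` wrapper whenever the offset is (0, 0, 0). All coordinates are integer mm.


// leg_h = 704 - 45 = 659
translate([312, 136, 659]) cube([1605, 809, 45]);
translate([361, 185, 0]) cube([90, 90, 659]);
translate([1778, 185, 0]) cube([90, 90, 659]);
translate([361, 806, 0]) cube([90, 90, 659]);
translate([1778, 806, 0]) cube([90, 90, 659]);


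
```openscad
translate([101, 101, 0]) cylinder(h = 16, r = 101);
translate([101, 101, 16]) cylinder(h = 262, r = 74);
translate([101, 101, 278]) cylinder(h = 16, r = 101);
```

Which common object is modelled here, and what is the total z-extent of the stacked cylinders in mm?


A spool. The overall height is 294 mm.

Three coaxial cylinders, large–small–large — a spool. Two 16 mm flanges and a 262 mm core give 16 + 262 + 16 = 294 mm.


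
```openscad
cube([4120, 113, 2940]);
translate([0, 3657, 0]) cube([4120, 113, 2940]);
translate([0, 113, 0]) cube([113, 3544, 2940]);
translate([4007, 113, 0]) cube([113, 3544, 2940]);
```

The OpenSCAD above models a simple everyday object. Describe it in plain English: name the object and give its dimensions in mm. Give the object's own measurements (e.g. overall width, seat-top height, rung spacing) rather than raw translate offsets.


The wall frame of a small rectangular building: four walls, each 2940 mm tall and 113 mm thick, enclosing a footprint 4120 mm (x) by 3770 mm (y) outside-to-outside, with no floor or roof. The front and back walls (the −y and +y sides) span the full width; the two side walls fit between them.


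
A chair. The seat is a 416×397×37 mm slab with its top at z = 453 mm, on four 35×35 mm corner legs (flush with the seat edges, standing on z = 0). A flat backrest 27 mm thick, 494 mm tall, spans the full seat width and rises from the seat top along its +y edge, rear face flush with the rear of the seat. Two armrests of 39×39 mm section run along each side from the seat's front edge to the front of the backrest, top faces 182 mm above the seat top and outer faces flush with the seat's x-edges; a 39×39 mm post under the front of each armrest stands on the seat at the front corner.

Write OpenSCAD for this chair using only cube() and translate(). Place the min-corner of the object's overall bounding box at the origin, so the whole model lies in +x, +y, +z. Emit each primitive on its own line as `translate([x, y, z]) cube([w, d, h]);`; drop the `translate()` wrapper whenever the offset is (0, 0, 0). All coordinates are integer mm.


translate([0, 0, 416]) cube([416, 397, 37]);
cube([35, 35, 416]);
translate([381, 0, 0]) cube([35, 35, 416]);
translate([0, 362, 0]) cube([35, 35, 416]);
translate([381, 362, 0]) cube([35, 35, 416]);
translate([0, 370, 453]) cube([416, 27, 494]);
translate([0, 0, 596]) cube([39, 370, 39]);
translate([377, 0, 596]) cube([39, 370, 39]);
translate([0, 0, 453]) cube([39, 39, 143]);
translate([377, 0, 453]) cube([39, 39, 143]);


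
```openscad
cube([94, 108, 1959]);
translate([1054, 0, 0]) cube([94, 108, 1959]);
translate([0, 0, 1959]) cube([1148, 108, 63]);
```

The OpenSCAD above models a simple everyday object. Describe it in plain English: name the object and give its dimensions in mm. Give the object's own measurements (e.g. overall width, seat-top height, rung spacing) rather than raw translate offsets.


A door frame. The clear opening is 960 mm wide and 1959 mm high. Two 94 mm wide jambs, 108 mm deep, stand either side of the opening from the floor to the top of the opening. A 63 mm thick head sits across the top of both jambs, spanning the full outside width of the frame.


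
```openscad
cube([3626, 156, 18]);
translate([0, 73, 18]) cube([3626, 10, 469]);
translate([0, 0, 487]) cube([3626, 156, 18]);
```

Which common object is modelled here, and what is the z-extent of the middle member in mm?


An I-beam. The web height is 469 mm.

Two wide flanges with a thin centred web — an I-beam. Overall 505 mm minus two 18 mm flanges gives a web of 505 − 2·18 = 469 mm.


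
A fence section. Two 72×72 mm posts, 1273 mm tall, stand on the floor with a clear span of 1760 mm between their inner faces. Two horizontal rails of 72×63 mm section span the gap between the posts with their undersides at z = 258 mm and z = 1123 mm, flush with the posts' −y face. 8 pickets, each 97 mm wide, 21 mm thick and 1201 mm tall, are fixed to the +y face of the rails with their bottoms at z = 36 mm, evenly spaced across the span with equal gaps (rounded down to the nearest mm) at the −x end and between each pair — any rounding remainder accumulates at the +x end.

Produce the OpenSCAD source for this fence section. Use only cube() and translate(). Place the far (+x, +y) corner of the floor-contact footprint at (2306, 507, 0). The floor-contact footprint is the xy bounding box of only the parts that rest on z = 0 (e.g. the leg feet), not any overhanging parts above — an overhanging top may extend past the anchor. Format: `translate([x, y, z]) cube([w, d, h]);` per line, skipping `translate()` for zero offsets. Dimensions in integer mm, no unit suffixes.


translate([402, 435, 0]) cube([72, 72, 1273]);
translate([2234, 435, 0]) cube([72, 72, 1273]);
translate([474, 435, 258]) cube([1760, 72, 63]);
translate([474, 435, 1123]) cube([1760, 72, 63]);
translate([583, 507, 36]) cube([97, 21, 1201]);
translate([789, 507, 36]) cube([97, 21, 1201]);
translate([995, 507, 36]) cube([97, 21, 1201]);
translate([1201, 507, 36]) cube([97, 21, 1201]);
translate([1407, 507, 36]) cube([97, 21, 1201]);
translate([1613, 507, 36]) cube([97, 21, 1201]);
translate([1819, 507, 36]) cube([97, 21, 1201]);
translate([2025, 507, 36]) cube([97, 21, 1201]);


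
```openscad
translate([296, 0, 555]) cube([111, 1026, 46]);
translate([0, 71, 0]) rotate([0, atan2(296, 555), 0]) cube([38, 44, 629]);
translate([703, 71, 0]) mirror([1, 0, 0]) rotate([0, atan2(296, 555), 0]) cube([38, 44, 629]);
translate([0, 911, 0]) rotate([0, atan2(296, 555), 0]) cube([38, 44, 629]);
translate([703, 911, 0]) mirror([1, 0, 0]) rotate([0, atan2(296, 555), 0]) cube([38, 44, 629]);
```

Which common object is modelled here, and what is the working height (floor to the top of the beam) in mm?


A sawhorse. The overall height is 601 mm.

A beam across two mirrored pairs of raked legs — a sawhorse. The beam's underside is at z = 555 (matching the legs' vertical rise in atan2(296, 555)) and the beam is 46 mm tall, so its top is at 555 + 46 = 601 mm. The raked legs top out at the beam's underside, so that is the highest point.


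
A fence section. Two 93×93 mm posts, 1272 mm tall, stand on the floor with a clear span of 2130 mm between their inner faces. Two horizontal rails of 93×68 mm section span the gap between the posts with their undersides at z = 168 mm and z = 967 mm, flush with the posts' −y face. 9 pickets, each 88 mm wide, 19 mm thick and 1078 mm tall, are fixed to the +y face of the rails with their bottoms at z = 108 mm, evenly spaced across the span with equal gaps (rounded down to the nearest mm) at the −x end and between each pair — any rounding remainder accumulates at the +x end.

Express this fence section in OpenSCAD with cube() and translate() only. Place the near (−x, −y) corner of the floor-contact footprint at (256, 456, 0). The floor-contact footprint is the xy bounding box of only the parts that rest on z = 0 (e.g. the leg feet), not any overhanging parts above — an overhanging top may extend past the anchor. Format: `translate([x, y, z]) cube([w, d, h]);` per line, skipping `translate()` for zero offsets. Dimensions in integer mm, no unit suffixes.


translate([256, 456, 0]) cube([93, 93, 1272]);
translate([2479, 456, 0]) cube([93, 93, 1272]);
translate([349, 456, 168]) cube([2130, 93, 68]);
translate([349, 456, 967]) cube([2130, 93, 68]);
translate([482, 549, 108]) cube([88, 19, 1078]);
translate([703, 549, 108]) cube([88, 19, 1078]);
translate([924, 549, 108]) cube([88, 19, 1078]);
translate([1145, 549, 108]) cube([88, 19, 1078]);
translate([1366, 549, 108]) cube([88, 19, 1078]);
translate([1587, 549, 108]) cube([88, 19, 1078]);
translate([1808, 549, 108]) cube([88, 19, 1078]);
translate([2029, 549, 108]) cube([88, 19, 1078]);
translate([2250, 549, 108]) cube([88, 19, 1078]);


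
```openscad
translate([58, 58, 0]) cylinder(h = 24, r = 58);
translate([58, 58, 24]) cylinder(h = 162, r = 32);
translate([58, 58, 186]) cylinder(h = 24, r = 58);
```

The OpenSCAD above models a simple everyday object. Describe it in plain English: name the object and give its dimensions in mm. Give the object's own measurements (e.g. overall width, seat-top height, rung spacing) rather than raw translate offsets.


A spool: two coaxial disc flanges of radius 58 mm and thickness 24 mm, joined by a core cylinder of radius 32 mm and height 162 mm. The lower flange rests on z = 0 and the three cylinders share a vertical axis.


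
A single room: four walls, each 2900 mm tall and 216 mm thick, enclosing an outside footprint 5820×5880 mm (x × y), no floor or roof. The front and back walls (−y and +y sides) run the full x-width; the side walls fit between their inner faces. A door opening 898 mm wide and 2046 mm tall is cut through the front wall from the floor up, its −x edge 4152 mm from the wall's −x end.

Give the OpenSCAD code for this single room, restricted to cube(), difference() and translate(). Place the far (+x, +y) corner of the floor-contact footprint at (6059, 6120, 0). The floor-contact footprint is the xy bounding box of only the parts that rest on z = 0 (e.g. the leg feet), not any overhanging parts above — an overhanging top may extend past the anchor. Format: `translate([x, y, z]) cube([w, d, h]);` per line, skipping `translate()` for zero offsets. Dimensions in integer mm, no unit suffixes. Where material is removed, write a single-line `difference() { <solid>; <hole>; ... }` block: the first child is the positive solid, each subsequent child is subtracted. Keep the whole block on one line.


difference() { translate([239, 240, 0]) cube([5820, 216, 2900]); translate([4391, 240, 0]) cube([898, 216, 2046]); }
translate([239, 5904, 0]) cube([5820, 216, 2900]);
translate([239, 456, 0]) cube([216, 5448, 2900]);
translate([5843, 456, 0]) cube([216, 5448, 2900]);


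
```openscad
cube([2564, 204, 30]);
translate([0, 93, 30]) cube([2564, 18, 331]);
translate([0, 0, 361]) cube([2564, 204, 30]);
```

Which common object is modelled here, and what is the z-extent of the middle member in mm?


An I-beam. The web height is 331 mm.

Two wide flanges with a thin centred web — an I-beam. Overall 391 mm minus two 30 mm flanges gives a web of 391 − 2·30 = 331 mm.


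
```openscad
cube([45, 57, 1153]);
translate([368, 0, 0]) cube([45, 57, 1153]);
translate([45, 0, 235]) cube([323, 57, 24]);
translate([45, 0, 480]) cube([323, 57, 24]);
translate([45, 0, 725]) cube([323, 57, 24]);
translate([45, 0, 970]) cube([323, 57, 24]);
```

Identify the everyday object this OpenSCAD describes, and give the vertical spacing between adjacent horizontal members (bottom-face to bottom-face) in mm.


A ladder. The rung spacing is 245 mm.

Two tall 45×57 posts with 4 short bars between them — a ladder. Adjacent rungs sit at z = 235 and z = 480, so the spacing is 480 − 235 = 245 mm.


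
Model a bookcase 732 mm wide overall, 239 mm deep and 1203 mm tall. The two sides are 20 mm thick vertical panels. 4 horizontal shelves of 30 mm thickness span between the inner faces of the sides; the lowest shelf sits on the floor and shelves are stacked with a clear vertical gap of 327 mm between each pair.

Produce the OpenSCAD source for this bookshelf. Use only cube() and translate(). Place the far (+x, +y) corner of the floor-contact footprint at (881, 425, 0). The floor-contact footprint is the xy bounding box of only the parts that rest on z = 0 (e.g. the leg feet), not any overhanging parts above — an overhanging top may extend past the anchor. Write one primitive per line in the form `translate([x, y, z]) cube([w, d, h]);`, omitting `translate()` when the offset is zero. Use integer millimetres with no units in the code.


translate([149, 186, 0]) cube([20, 239, 1203]);
translate([861, 186, 0]) cube([20, 239, 1203]);
translate([169, 186, 0]) cube([692, 239, 30]);
translate([169, 186, 357]) cube([692, 239, 30]);
translate([169, 186, 714]) cube([692, 239, 30]);
translate([169, 186, 1071]) cube([692, 239, 30]);


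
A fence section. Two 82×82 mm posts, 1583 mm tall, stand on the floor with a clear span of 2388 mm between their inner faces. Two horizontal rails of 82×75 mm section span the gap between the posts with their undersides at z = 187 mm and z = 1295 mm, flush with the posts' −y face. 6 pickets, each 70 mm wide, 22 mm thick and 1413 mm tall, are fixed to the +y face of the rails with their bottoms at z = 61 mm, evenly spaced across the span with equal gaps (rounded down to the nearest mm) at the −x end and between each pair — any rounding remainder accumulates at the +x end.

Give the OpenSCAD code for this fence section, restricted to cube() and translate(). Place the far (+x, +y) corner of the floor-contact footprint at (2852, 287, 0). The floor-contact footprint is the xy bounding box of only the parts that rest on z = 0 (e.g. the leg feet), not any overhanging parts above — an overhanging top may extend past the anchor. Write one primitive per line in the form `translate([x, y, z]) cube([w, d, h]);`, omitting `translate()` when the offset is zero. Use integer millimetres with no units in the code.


translate([300, 205, 0]) cube([82, 82, 1583]);
translate([2770, 205, 0]) cube([82, 82, 1583]);
translate([382, 205, 187]) cube([2388, 82, 75]);
translate([382, 205, 1295]) cube([2388, 82, 75]);
translate([663, 287, 61]) cube([70, 22, 1413]);
translate([1014, 287, 61]) cube([70, 22, 1413]);
translate([1365, 287, 61]) cube([70, 22, 1413]);
translate([1716, 287, 61]) cube([70, 22, 1413]);
translate([2067, 287, 61]) cube([70, 22, 1413]);
translate([2418, 287, 61]) cube([70, 22, 1413]);


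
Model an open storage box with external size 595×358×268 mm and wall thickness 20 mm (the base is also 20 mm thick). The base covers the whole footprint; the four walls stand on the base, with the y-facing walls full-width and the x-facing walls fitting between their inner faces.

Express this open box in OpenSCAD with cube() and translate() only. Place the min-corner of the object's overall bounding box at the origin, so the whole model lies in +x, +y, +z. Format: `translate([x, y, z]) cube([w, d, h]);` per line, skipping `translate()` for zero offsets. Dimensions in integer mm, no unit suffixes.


cube([595, 358, 20]);
translate([0, 0, 20]) cube([595, 20, 248]);
translate([0, 338, 20]) cube([595, 20, 248]);
translate([0, 20, 20]) cube([20, 318, 248]);
translate([575, 20, 20]) cube([20, 318, 248]);


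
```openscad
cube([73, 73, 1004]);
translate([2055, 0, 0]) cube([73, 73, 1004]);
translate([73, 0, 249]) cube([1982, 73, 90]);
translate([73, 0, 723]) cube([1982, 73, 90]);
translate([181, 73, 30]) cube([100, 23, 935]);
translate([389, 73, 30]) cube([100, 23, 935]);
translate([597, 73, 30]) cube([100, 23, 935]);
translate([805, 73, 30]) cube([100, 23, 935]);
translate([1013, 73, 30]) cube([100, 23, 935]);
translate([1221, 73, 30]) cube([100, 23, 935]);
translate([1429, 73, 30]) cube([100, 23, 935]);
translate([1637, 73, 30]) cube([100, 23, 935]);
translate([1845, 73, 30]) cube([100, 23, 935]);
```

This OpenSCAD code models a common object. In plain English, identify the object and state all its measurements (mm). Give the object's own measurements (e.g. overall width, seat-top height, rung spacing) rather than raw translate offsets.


A fence section. Two 73×73 mm posts, 1004 mm tall, stand on the floor with a clear span of 1982 mm between their inner faces. Two horizontal rails of 73×90 mm section span the gap between the posts with their undersides at z = 249 mm and z = 723 mm, flush with the posts' −y face. 9 pickets, each 100 mm wide, 23 mm thick and 935 mm tall, are fixed to the +y face of the rails with their bottoms at z = 30 mm, spaced across the span with a 108 mm gap after the −x post and between neighbouring pickets, with 110 mm left before the +x post.


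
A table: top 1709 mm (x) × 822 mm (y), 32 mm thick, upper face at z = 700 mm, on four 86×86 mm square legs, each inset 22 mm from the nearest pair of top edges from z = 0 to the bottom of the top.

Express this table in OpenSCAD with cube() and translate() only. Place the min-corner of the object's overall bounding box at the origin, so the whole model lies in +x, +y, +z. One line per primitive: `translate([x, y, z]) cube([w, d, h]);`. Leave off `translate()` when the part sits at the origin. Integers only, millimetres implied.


translate([0, 0, 668]) cube([1709, 822, 32]);
translate([22, 22, 0]) cube([86, 86, 668]);
translate([1601, 22, 0]) cube([86, 86, 668]);
translate([22, 714, 0]) cube([86, 86, 668]);
translate([1601, 714, 0]) cube([86, 86, 668]);


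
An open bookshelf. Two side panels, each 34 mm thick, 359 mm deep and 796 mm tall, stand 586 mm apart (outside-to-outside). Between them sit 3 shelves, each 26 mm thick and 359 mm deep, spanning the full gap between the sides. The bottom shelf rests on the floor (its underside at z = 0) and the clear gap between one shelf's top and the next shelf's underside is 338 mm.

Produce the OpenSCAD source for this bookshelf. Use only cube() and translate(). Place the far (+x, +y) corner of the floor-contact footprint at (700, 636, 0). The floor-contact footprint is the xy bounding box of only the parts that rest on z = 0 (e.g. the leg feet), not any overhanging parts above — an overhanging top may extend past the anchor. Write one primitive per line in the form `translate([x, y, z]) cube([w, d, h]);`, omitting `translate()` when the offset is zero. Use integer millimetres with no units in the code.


translate([114, 277, 0]) cube([34, 359, 796]);
translate([666, 277, 0]) cube([34, 359, 796]);
translate([148, 277, 0]) cube([518, 359, 26]);
translate([148, 277, 364]) cube([518, 359, 26]);
translate([148, 277, 728]) cube([518, 359, 26]);


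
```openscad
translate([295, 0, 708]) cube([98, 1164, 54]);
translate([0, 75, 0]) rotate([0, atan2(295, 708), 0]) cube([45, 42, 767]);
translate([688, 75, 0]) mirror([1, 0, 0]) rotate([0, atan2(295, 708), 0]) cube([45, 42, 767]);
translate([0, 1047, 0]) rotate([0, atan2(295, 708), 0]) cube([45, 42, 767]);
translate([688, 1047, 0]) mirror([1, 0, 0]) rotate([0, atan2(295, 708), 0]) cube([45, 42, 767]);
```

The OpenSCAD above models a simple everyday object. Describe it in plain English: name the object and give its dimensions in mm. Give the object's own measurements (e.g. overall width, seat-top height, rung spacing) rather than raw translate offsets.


A sawhorse. A 98×1164×54 mm beam (x, y, z) sits on two A-frame leg pairs. Each pair is two raked legs of 45×42 mm section (42 mm along y) splaying symmetrically in x. Each leg rises 708 mm vertically over 295 mm of horizontal reach and is 767 mm long along its own axis. Every leg's outer bottom edge rests on the floor and its outer top edge meets a bottom edge of the beam — the left legs (tilting toward +x) meet the beam's −x bottom edge, the right legs (their mirror images, tilting toward −x) meet its +x bottom edge — so the leg tops tuck under the beam, the beam's underside is 708 mm above the floor, and the feet are 688 mm apart outside-to-outside with the beam centred between them. The two leg pairs are set in 75 mm from either end of the beam.


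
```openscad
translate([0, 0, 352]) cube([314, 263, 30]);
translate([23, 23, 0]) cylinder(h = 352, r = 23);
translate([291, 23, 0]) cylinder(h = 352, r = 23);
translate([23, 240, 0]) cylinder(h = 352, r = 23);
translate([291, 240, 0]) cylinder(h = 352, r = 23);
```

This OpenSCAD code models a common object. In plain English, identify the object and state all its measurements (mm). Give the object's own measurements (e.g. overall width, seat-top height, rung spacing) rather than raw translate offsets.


A four-legged stool. The seat is a 314×263×30 mm slab whose top surface is at z = 382 mm; four round legs, each 46 mm in diameter, run from the floor (z = 0) to the underside of the seat, each leg's axis is inset half a diameter from the nearest pair of seat edges (so the leg's bounding box is flush with the corner).


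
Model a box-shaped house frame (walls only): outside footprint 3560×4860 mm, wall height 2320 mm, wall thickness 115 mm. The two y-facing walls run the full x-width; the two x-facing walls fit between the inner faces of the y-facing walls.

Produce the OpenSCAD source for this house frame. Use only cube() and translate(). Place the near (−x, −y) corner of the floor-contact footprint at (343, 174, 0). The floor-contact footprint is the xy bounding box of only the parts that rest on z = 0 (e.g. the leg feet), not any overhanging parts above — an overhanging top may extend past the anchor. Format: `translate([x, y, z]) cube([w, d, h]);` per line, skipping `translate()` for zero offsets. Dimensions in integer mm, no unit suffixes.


translate([343, 174, 0]) cube([3560, 115, 2320]);
translate([343, 4919, 0]) cube([3560, 115, 2320]);
translate([343, 289, 0]) cube([115, 4630, 2320]);
translate([3788, 289, 0]) cube([115, 4630, 2320]);


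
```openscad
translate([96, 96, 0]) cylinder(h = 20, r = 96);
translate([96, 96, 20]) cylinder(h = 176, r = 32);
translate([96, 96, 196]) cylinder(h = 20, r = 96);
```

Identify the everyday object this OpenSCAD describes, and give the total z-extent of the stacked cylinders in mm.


A spool. The overall height is 216 mm.

Three coaxial cylinders, large–small–large — a spool. Two 20 mm flanges and a 176 mm core give 20 + 176 + 20 = 216 mm.


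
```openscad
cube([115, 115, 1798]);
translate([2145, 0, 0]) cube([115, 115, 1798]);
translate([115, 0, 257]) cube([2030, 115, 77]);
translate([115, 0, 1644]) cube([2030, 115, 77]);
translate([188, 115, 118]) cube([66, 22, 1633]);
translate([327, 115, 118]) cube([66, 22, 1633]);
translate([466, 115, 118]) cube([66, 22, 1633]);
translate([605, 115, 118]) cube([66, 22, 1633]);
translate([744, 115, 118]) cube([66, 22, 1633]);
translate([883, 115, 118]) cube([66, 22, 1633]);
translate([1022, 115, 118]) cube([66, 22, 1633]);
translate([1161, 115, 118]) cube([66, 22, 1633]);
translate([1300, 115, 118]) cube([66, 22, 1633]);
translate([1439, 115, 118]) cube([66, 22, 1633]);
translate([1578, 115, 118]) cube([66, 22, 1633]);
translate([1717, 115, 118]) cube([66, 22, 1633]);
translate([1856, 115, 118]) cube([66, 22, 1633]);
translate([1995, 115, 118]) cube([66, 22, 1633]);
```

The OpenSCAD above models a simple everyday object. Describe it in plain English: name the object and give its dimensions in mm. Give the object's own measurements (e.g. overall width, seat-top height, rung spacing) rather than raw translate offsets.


A fence section. Two 115×115 mm posts, 1798 mm tall, stand on the floor with a clear span of 2030 mm between their inner faces. Two horizontal rails of 115×77 mm section span the gap between the posts with their undersides at z = 257 mm and z = 1644 mm, flush with the posts' −y face. 14 pickets, each 66 mm wide, 22 mm thick and 1633 mm tall, are fixed to the +y face of the rails with their bottoms at z = 118 mm, spaced across the span with a 73 mm gap after the −x post and between neighbouring pickets, with 84 mm left before the +x post.


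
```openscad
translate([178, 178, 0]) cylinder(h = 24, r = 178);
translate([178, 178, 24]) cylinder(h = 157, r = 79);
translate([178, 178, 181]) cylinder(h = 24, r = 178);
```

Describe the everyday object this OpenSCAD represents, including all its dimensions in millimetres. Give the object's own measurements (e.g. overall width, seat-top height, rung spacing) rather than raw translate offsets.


A spool: two coaxial disc flanges of radius 178 mm and thickness 24 mm, joined by a core cylinder of radius 79 mm and height 157 mm. The lower flange rests on z = 0 and the three cylinders share a vertical axis.


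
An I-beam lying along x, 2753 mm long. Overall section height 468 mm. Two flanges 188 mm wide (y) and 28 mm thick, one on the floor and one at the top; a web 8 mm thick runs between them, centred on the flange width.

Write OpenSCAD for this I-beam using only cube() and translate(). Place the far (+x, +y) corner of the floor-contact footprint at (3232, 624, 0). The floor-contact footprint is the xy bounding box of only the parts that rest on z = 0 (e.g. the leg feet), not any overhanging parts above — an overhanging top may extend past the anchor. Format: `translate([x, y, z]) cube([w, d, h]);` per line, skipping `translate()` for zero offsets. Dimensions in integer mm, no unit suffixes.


translate([479, 436, 0]) cube([2753, 188, 28]);
translate([479, 526, 28]) cube([2753, 8, 412]);
translate([479, 436, 440]) cube([2753, 188, 28]);


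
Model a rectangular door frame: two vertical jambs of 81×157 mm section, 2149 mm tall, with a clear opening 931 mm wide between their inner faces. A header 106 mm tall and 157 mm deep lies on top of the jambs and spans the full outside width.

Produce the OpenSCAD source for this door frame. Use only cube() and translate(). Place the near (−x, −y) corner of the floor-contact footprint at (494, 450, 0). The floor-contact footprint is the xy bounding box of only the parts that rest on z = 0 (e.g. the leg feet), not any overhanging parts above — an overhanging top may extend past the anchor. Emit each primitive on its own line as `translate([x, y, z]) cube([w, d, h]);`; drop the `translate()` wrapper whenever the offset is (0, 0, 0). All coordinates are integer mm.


translate([494, 450, 0]) cube([81, 157, 2149]);
translate([1506, 450, 0]) cube([81, 157, 2149]);
translate([494, 450, 2149]) cube([1093, 157, 106]);


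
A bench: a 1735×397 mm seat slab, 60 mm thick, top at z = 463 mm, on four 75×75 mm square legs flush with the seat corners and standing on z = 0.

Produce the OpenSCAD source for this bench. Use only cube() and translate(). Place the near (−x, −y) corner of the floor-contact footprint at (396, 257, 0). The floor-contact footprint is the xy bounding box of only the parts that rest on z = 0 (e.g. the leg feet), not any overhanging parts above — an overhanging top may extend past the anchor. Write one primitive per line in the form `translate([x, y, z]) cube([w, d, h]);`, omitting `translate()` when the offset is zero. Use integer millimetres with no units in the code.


translate([396, 257, 403]) cube([1735, 397, 60]);
translate([396, 257, 0]) cube([75, 75, 403]);
translate([396, 579, 0]) cube([75, 75, 403]);
translate([2056, 257, 0]) cube([75, 75, 403]);
translate([2056, 579, 0]) cube([75, 75, 403]);


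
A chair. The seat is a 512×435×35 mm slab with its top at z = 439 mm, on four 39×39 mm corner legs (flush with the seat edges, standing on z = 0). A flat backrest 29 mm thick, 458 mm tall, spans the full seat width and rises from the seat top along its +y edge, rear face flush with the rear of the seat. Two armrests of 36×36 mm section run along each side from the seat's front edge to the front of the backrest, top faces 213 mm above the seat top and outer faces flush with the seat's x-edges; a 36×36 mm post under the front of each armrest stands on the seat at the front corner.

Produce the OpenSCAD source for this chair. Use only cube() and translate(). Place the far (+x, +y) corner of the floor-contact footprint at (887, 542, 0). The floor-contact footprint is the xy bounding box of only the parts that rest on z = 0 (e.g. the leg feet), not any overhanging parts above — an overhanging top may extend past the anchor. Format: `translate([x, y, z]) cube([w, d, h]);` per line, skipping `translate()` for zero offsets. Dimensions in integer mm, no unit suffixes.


translate([375, 107, 404]) cube([512, 435, 35]);
translate([375, 107, 0]) cube([39, 39, 404]);
translate([848, 107, 0]) cube([39, 39, 404]);
translate([375, 503, 0]) cube([39, 39, 404]);
translate([848, 503, 0]) cube([39, 39, 404]);
translate([375, 513, 439]) cube([512, 29, 458]);
translate([375, 107, 616]) cube([36, 406, 36]);
translate([851, 107, 616]) cube([36, 406, 36]);
translate([375, 107, 439]) cube([36, 36, 177]);
translate([851, 107, 439]) cube([36, 36, 177]);
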